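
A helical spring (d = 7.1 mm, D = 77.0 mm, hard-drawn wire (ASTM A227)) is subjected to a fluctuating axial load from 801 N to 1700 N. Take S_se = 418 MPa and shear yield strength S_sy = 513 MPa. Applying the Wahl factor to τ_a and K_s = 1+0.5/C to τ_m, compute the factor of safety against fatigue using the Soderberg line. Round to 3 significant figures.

C = D/d = 77.0/7.1 = 10.8451; K_W = (4C−1)/(4C−4)+0.615/C = 1.1329; K_s = 1+0.5/C = 1.0461
F_a = (F_max−F_min)/2 = 449.5 N; F_m = (F_max+F_min)/2 = 1250.5 N
τ_a = K_W·8F_aD/(πd³) = 1.1329 × 246.26 = 278.98 MPa
τ_m = K_s·8F_mD/(πd³) = 1.0461 × 685.08 = 716.66 MPa
Soderberg: 1/n_f = τ_a/S_se + τ_m/S_sy = 278.98/418 + 716.66/513 = 0.66742 + 1.39700 = 2.0644
n_f = 1/2.0644 = 0.4844

0.484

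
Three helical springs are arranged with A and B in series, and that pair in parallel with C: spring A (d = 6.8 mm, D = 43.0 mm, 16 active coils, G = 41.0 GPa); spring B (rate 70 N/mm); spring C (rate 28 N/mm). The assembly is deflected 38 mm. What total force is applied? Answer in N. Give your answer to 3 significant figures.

1360 N

k_A = Gd⁴/(8D³N_a) = (41.0×10³)(6.8⁴)/(8·43.0³·16) = 8.614 N/mm
Springs A,B series: k_AB = 1/(1/8.614+1/70) = 7.6701 N/mm; parallel with C: k_eq = 7.6701+28 = 35.67 N/mm
F = k_eq·δ = 35.67·38 = 1355.5 N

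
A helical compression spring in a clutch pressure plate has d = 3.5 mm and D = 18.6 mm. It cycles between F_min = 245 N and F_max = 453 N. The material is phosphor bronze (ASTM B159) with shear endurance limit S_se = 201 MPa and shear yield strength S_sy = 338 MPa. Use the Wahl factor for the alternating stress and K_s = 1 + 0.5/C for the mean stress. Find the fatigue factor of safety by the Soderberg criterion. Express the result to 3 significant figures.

0.504

C = D/d = 18.6/3.5 = 5.3143; K_W = (4C−1)/(4C−4)+0.615/C = 1.2896; K_s = 1+0.5/C = 1.0941
F_a = (F_max−F_min)/2 = 104 N; F_m = (F_max+F_min)/2 = 349 N
τ_a = K_W·8F_aD/(πd³) = 1.2896 × 114.89 = 148.16 MPa
τ_m = K_s·8F_mD/(πd³) = 1.0941 × 385.54 = 421.82 MPa
Soderberg: 1/n_f = τ_a/S_se + τ_m/S_sy = 148.16/201 + 421.82/338 = 0.73711 + 1.24798 = 1.9851
n_f = 1/1.9851 = 0.5038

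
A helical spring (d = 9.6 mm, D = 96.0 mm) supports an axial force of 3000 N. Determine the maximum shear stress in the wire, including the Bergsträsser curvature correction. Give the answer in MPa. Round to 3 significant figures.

Spring index C = D/d = 96.0/9.6 = 10.0000
K_B = (4C+2)/(4C−3) = 42.000/37.000 = 1.1351
τ₀ = 8FD/(πd³) = 8·3000·96.0/(π·9.6³) = 2.304e+06/2779.5 = 828.93 MPa
τ_max = K·τ₀ = 1.1351 × 828.93 = 940.95 MPa

941 MPa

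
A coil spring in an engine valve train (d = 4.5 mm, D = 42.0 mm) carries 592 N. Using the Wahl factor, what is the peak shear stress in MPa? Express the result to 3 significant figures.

Spring index C = D/d = 42.0/4.5 = 9.3333
K_W = (4C−1)/(4C−4) + 0.615/C = 36.333/33.333 + 0.0659 = 1.1559
τ₀ = 8FD/(πd³) = 8·592·42.0/(π·4.5³) = 198912/286.28 = 694.82 MPa
τ_max = K·τ₀ = 1.1559 × 694.82 = 803.14 MPa

803 MPa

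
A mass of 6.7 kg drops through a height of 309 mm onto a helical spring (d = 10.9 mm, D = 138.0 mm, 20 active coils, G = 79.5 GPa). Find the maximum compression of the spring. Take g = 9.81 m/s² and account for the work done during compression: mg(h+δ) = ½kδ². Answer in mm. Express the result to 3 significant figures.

150 mm

k = Gd⁴/(8D³N_a) = (79.5×10³)(10.9⁴)/(8·138.0³·20) = 2.6688 N/mm
W = mg = 6.7 × 9.81 = 65.727 N
½kδ² − Wδ − Wh = 0 → δ = (W + √(W² + 2kWh))/k
δ = (65.727 + √(4320 + 108405))/2.6688 = (65.727 + 335.75)/2.6688 = 150.43 mm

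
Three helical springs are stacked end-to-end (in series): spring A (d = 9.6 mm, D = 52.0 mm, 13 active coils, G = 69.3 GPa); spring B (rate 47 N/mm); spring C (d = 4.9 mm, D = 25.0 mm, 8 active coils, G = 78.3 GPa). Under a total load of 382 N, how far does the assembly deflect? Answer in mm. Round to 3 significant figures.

k_A = Gd⁴/(8D³N_a) = (69.3×10³)(9.6⁴)/(8·52.0³·13) = 40.251 N/mm
k_C = Gd⁴/(8D³N_a) = (78.3×10³)(4.9⁴)/(8·25.0³·8) = 45.138 N/mm
Series: 1/k_eq = 1/40.251 + 1/47 + 1/45.138 = 0.068275; k_eq = 14.647 N/mm
δ = F/k_eq = 382/14.647 = 26.081 mm

26.1 mm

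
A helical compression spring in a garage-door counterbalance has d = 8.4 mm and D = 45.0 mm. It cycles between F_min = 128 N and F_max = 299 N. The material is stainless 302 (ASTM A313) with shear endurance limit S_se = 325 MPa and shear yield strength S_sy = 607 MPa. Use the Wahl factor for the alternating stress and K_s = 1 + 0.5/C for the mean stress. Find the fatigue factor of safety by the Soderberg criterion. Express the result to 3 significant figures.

C = D/d = 45.0/8.4 = 5.3571; K_W = (4C−1)/(4C−4)+0.615/C = 1.2869; K_s = 1+0.5/C = 1.0933
F_a = (F_max−F_min)/2 = 85.5 N; F_m = (F_max+F_min)/2 = 213.5 N
τ_a = K_W·8F_aD/(πd³) = 1.2869 × 16.53 = 21.273 MPa
τ_m = K_s·8F_mD/(πd³) = 1.0933 × 41.277 = 45.13 MPa
Soderberg: 1/n_f = τ_a/S_se + τ_m/S_sy = 21.273/325 + 45.13/607 = 0.06546 + 0.07435 = 0.13981
n_f = 1/0.13981 = 7.153

7.15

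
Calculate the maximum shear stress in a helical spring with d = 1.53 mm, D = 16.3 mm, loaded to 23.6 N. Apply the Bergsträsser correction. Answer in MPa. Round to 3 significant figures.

Spring index C = D/d = 16.3/1.53 = 10.6536
K_B = (4C+2)/(4C−3) = 44.614/39.614 = 1.1262
τ₀ = 8FD/(πd³) = 8·23.6·16.3/(π·1.53³) = 3077.44/11.252 = 273.51 MPa
τ_max = K·τ₀ = 1.1262 × 273.51 = 308.03 MPa

308 MPa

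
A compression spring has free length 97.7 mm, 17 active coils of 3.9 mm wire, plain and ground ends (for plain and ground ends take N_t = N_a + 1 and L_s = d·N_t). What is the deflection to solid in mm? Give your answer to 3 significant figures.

27.5 mm

N_t = 18; L_s = 3.9·18 = 70.2 mm
δ_solid = L₀ − L_s = 97.7 − 70.2 = 27.5 mm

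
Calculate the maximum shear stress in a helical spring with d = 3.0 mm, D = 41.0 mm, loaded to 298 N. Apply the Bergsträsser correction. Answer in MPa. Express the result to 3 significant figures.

Spring index C = D/d = 41.0/3.0 = 13.6667
K_B = (4C+2)/(4C−3) = 56.667/51.667 = 1.0968
τ₀ = 8FD/(πd³) = 8·298·41.0/(π·3.0³) = 97744/84.823 = 1152.3 MPa
τ_max = K·τ₀ = 1.0968 × 1152.3 = 1263.8 MPa

1260 MPa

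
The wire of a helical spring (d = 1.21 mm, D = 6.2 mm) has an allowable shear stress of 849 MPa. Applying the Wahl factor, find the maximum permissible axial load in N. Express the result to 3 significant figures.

73.2 N

C = D/d = 6.2/1.21 = 5.1240
K_W = (4C−1)/(4C−4) + 0.615/C = 19.496/16.496 + 0.1200 = 1.3019
τ_max = K·8FD/(πd³) → F_max = τ_allow·πd³/(8DK)
F_max = 849·π·1.21³/(8·6.2·1.3019) = 4725.1/64.574 = 73.174 N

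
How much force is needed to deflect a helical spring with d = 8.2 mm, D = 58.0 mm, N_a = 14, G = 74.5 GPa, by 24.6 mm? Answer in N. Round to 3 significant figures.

k = Gd⁴/(8D³N_a) = (74.5×10³)(8.2⁴)/(8·58.0³·14) = 15.414 N/mm
F = k·δ = 15.414 × 24.6 = 379.18 N

379 N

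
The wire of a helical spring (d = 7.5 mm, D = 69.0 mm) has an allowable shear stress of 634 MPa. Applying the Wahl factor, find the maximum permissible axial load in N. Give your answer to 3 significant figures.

1310 N

C = D/d = 69.0/7.5 = 9.2000
K_W = (4C−1)/(4C−4) + 0.615/C = 35.800/32.800 + 0.0668 = 1.1583
τ_max = K·8FD/(πd³) → F_max = τ_allow·πd³/(8DK)
F_max = 634·π·7.5³/(8·69.0·1.1583) = 8.4028e+05/639.39 = 1314.2 N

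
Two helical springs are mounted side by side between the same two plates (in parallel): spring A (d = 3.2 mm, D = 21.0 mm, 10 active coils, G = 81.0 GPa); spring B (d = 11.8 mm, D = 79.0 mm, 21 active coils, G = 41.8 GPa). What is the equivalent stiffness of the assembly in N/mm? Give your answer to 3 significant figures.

k_A = Gd⁴/(8D³N_a) = (81.0×10³)(3.2⁴)/(8·21.0³·10) = 11.464 N/mm
k_B = Gd⁴/(8D³N_a) = (41.8×10³)(11.8⁴)/(8·79.0³·21) = 9.7839 N/mm
Parallel: k_eq = 11.464 + 9.7839 = 21.248 N/mm

21.2 N/mm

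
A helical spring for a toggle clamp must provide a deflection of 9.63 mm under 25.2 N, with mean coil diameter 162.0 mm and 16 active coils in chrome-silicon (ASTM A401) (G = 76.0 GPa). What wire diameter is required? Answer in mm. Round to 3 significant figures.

11.7 mm

Required rate k = F/δ = 25.2/9.63 = 2.6168 N/mm
d = (8D³N_a·k / G)^(1/4) = (8·162.0³·16·2.6168 / (76.0×10³))^0.25
  = (18738)^0.25 = 11.6998 mm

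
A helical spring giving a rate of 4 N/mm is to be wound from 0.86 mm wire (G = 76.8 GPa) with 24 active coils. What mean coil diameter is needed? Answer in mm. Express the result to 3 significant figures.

D = (Gd⁴/(8N_a·k))^(1/3) = (76.8×10³·0.86⁴/(8·24·4))^(1/3)
  = (54.7008)^(1/3) = 3.7960 mm

3.80 mm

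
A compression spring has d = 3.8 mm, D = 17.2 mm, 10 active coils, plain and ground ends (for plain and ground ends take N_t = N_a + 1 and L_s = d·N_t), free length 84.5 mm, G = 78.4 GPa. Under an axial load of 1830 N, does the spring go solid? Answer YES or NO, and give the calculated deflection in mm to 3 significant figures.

k = Gd⁴/(8D³N_a) = (78.4×10³)(3.8⁴)/(8·17.2³·10) = 40.158 N/mm
N_t = 11; L_s = 3.8·11 = 41.8 mm; δ_solid = L₀ − L_s = 84.5 − 41.8 = 42.7 mm
δ = F/k = 1830/40.158 = 45.57 mm
δ ≥ δ_solid → spring goes solid

YES, δ = 45.6 mm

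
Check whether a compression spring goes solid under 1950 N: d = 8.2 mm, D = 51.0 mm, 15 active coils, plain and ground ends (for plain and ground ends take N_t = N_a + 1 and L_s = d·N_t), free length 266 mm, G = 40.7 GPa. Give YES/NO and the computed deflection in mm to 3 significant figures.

YES, δ = 169 mm

k = Gd⁴/(8D³N_a) = (40.7×10³)(8.2⁴)/(8·51.0³·15) = 11.56 N/mm
N_t = 16; L_s = 8.2·16 = 131.2 mm; δ_solid = L₀ − L_s = 266 − 131.2 = 134.8 mm
δ = F/k = 1950/11.56 = 168.69 mm
δ ≥ δ_solid → spring goes solid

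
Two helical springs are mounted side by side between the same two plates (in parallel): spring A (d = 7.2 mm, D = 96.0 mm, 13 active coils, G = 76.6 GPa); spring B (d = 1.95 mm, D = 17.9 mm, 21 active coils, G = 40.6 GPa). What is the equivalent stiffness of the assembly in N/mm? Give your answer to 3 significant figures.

2.85 N/mm

k_A = Gd⁴/(8D³N_a) = (76.6×10³)(7.2⁴)/(8·96.0³·13) = 2.2372 N/mm
k_B = Gd⁴/(8D³N_a) = (40.6×10³)(1.95⁴)/(8·17.9³·21) = 0.60925 N/mm
Parallel: k_eq = 2.2372 + 0.60925 = 2.8465 N/mm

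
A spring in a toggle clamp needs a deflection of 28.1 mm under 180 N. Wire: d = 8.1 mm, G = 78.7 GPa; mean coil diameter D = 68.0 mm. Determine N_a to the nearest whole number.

Required rate k = F/δ = 180/28.1 = 6.4057 N/mm
N_a = Gd⁴/(8D³k) = (78.7×10³ × 8.1⁴)/(8 × 68.0³ × 6.4057)
    = 3.38778e+08 / 1.61132e+07 = 21.02 → 21 coils

21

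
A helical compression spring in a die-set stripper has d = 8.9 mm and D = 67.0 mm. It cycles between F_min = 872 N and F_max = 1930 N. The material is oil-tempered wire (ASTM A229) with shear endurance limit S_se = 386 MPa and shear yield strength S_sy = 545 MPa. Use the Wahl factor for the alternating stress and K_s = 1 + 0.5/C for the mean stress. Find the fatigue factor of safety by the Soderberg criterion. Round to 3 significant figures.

C = D/d = 67.0/8.9 = 7.5281; K_W = (4C−1)/(4C−4)+0.615/C = 1.1966; K_s = 1+0.5/C = 1.0664
F_a = (F_max−F_min)/2 = 529 N; F_m = (F_max+F_min)/2 = 1401 N
τ_a = K_W·8F_aD/(πd³) = 1.1966 × 128.03 = 153.19 MPa
τ_m = K_s·8F_mD/(πd³) = 1.0664 × 339.07 = 361.59 MPa
Soderberg: 1/n_f = τ_a/S_se + τ_m/S_sy = 153.19/386 + 361.59/545 = 0.39688 + 0.66346 = 1.0603
n_f = 1/1.0603 = 0.9431

0.943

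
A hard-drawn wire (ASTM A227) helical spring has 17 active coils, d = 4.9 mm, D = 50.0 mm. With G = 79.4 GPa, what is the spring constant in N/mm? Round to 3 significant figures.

2.69 N/mm

k = Gd⁴/(8D³N_a) = (79.4×10³ × 4.9⁴) / (8 × 50.0³ × 17)
  = 4.57725e+07 / 1.7e+07 = 2.6925 N/mm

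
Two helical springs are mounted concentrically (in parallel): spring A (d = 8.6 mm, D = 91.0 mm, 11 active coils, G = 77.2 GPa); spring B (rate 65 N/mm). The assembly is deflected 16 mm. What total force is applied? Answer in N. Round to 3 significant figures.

k_A = Gd⁴/(8D³N_a) = (77.2×10³)(8.6⁴)/(8·91.0³·11) = 6.368 N/mm
Parallel: k_eq = 6.368 + 65 = 71.368 N/mm
F = k_eq·δ = 71.368·16 = 1141.9 N

1140 N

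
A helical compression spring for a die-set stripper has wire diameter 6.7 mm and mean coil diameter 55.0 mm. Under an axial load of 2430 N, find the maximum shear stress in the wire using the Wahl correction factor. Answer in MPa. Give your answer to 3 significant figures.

1330 MPa

Spring index C = D/d = 55.0/6.7 = 8.2090
K_W = (4C−1)/(4C−4) + 0.615/C = 31.836/28.836 + 0.0749 = 1.1790
τ₀ = 8FD/(πd³) = 8·2430·55.0/(π·6.7³) = 1.0692e+06/944.87 = 1131.6 MPa
τ_max = K·τ₀ = 1.1790 × 1131.6 = 1334.1 MPa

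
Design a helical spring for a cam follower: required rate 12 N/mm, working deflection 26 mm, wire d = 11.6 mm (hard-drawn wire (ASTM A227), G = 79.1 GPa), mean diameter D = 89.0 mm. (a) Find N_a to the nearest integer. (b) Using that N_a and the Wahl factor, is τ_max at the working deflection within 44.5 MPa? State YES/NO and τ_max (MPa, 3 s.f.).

(a) 21 coils; (b) NO, τ_max = 54.4 MPa

N_a = Gd⁴/(8D³k) = (79.1×10³)(11.6⁴)/(8·89.0³·12) = 21.16 → N_a = 21
Actual rate k = Gd⁴/(8D³·21) = 12.093 N/mm
Working load F = kδ = 12.093·26 = 314.41 N
C = 89.0/11.6 = 7.6724; K_W = (4C−1)/(4C−4)+0.615/C = 1.1926
τ_max = K_W·8FD/(πd³) = 1.1926·45.652 = 54.443 MPa
τ_max > 44.5 MPa → exceeds allowable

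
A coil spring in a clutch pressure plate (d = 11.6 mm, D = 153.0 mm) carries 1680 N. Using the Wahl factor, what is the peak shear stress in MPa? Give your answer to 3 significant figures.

Spring index C = D/d = 153.0/11.6 = 13.1897
K_W = (4C−1)/(4C−4) + 0.615/C = 51.759/48.759 + 0.0466 = 1.1082
τ₀ = 8FD/(πd³) = 8·1680·153.0/(π·11.6³) = 2.05632e+06/4903.7 = 419.34 MPa
τ_max = K·τ₀ = 1.1082 × 419.34 = 464.69 MPa

465 MPa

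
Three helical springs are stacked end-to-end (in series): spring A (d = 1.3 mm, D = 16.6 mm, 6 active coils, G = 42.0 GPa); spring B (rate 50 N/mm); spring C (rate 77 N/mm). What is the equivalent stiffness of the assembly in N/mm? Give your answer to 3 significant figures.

0.537 N/mm

k_A = Gd⁴/(8D³N_a) = (42.0×10³)(1.3⁴)/(8·16.6³·6) = 0.54633 N/mm
Series: 1/k_eq = 1/0.54633 + 1/50 + 1/77 = 1.8634; k_eq = 0.53666 N/mm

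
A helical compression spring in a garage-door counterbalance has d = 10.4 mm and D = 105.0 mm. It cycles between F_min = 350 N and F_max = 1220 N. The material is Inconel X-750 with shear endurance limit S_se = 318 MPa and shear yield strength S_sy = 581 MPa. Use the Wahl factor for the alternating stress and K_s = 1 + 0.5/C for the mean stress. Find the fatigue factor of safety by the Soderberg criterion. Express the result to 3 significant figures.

C = D/d = 105.0/10.4 = 10.0962; K_W = (4C−1)/(4C−4)+0.615/C = 1.1434; K_s = 1+0.5/C = 1.0495
F_a = (F_max−F_min)/2 = 435 N; F_m = (F_max+F_min)/2 = 785 N
τ_a = K_W·8F_aD/(πd³) = 1.1434 × 103.4 = 118.22 MPa
τ_m = K_s·8F_mD/(πd³) = 1.0495 × 186.59 = 195.84 MPa
Soderberg: 1/n_f = τ_a/S_se + τ_m/S_sy = 118.22/318 + 195.84/581 = 0.37177 + 0.33707 = 0.70884
n_f = 1/0.70884 = 1.411

1.41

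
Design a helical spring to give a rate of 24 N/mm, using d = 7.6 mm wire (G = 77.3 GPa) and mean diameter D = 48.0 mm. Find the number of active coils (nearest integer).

12

N_a = Gd⁴/(8D³k) = (77.3×10³ × 7.6⁴)/(8 × 48.0³ × 24)
    = 2.5789e+08 / 2.12337e+07 = 12.15 → 12 coils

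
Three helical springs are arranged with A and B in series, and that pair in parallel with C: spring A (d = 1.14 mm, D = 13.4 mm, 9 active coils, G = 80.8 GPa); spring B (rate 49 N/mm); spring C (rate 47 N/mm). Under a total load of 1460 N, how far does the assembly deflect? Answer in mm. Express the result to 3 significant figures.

k_A = Gd⁴/(8D³N_a) = (80.8×10³)(1.14⁴)/(8·13.4³·9) = 0.78774 N/mm
Springs A,B series: k_AB = 1/(1/0.78774+1/49) = 0.77528 N/mm; parallel with C: k_eq = 0.77528+47 = 47.775 N/mm
δ = F/k_eq = 1460/47.775 = 30.56 mm

30.6 mm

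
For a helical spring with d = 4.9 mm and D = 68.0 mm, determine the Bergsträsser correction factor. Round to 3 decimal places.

1.095

C = D/d = 68.0/4.9 = 13.8776
K_B = (4C+2)/(4C−3) = 57.510/52.510 = 1.0952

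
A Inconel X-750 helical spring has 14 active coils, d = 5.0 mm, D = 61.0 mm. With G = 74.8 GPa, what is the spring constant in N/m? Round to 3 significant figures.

1840 N/m

k = Gd⁴/(8D³N_a) = (74.8×10³ × 5.0⁴) / (8 × 61.0³ × 14)
  = 4.675e+07 / 2.54219e+07 = 1.839 N/mm = 1839 N/m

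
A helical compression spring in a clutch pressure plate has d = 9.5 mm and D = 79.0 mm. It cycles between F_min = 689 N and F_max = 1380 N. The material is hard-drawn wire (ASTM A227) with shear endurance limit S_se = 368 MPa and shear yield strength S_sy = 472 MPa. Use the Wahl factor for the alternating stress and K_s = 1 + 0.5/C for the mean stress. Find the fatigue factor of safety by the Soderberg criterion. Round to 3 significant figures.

1.24

C = D/d = 79.0/9.5 = 8.3158; K_W = (4C−1)/(4C−4)+0.615/C = 1.1765; K_s = 1+0.5/C = 1.0601
F_a = (F_max−F_min)/2 = 345.5 N; F_m = (F_max+F_min)/2 = 1034.5 N
τ_a = K_W·8F_aD/(πd³) = 1.1765 × 81.067 = 95.373 MPa
τ_m = K_s·8F_mD/(πd³) = 1.0601 × 242.73 = 257.33 MPa
Soderberg: 1/n_f = τ_a/S_se + τ_m/S_sy = 95.373/368 + 257.33/472 = 0.25917 + 0.54518 = 0.80435
n_f = 1/0.80435 = 1.243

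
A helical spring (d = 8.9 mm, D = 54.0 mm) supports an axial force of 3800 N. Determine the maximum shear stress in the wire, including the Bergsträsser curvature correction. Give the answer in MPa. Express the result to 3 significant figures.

Spring index C = D/d = 54.0/8.9 = 6.0674
K_B = (4C+2)/(4C−3) = 26.270/21.270 = 1.2351
τ₀ = 8FD/(πd³) = 8·3800·54.0/(π·8.9³) = 1.6416e+06/2214.7 = 741.22 MPa
τ_max = K·τ₀ = 1.2351 × 741.22 = 915.46 MPa

915 MPa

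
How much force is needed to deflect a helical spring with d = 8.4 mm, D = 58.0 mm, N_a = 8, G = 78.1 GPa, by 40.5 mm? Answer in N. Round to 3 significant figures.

1260 N

k = Gd⁴/(8D³N_a) = (78.1×10³)(8.4⁴)/(8·58.0³·8) = 31.139 N/mm
F = k·δ = 31.139 × 40.5 = 1261.1 N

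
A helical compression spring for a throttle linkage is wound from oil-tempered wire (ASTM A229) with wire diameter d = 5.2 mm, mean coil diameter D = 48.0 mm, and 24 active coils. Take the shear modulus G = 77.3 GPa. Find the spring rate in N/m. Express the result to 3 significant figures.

k = Gd⁴/(8D³N_a) = (77.3×10³ × 5.2⁴) / (8 × 48.0³ × 24)
  = 5.65188e+07 / 2.12337e+07 = 2.6618 N/mm = 2661.8 N/m

2660 N/m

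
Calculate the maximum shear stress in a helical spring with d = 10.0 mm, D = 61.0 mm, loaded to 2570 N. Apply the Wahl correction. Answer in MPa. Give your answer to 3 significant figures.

Spring index C = D/d = 61.0/10.0 = 6.1000
K_W = (4C−1)/(4C−4) + 0.615/C = 23.400/20.400 + 0.1008 = 1.2479
τ₀ = 8FD/(πd³) = 8·2570·61.0/(π·10.0³) = 1.25416e+06/3141.6 = 399.21 MPa
τ_max = K·τ₀ = 1.2479 × 399.21 = 498.17 MPa

498 MPa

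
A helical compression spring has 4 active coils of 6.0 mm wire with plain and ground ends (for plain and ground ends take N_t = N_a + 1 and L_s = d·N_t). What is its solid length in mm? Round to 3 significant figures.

30.0 mm

plain and ground ends: N_t = N_a + 1 = 4 + 1 = 5
L_s = d·N_t = 6.0 × 5 = 30 mm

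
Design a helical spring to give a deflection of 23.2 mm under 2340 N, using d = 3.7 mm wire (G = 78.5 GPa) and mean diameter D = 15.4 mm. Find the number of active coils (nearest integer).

Required rate k = F/δ = 2340/23.2 = 100.86 N/mm
N_a = Gd⁴/(8D³k) = (78.5×10³ × 3.7⁴)/(8 × 15.4³ × 100.86)
    = 1.47122e+07 / 2.947e+06 = 4.992 → 5 coils

5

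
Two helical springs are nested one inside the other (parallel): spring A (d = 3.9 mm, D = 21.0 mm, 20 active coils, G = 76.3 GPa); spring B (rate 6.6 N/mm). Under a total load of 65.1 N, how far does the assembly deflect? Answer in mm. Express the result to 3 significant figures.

k_A = Gd⁴/(8D³N_a) = (76.3×10³)(3.9⁴)/(8·21.0³·20) = 11.913 N/mm
Parallel: k_eq = 11.913 + 6.6 = 18.513 N/mm
δ = F/k_eq = 65.1/18.513 = 3.5165 mm

3.52 mm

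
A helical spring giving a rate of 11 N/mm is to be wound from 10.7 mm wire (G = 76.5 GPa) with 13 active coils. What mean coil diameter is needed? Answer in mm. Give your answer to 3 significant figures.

D = (Gd⁴/(8N_a·k))^(1/3) = (76.5×10³·10.7⁴/(8·13·11))^(1/3)
  = (876538)^(1/3) = 95.7025 mm

95.7 mm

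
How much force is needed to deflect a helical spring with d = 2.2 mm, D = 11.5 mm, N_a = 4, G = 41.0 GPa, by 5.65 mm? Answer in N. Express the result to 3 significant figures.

112 N

k = Gd⁴/(8D³N_a) = (41.0×10³)(2.2⁴)/(8·11.5³·4) = 19.735 N/mm
F = k·δ = 19.735 × 5.65 = 111.5 N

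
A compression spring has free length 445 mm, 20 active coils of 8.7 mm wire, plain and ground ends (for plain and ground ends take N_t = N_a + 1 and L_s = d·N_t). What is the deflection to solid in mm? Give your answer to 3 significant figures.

N_t = 21; L_s = 8.7·21 = 182.7 mm
δ_solid = L₀ − L_s = 445 − 182.7 = 262.3 mm

262 mm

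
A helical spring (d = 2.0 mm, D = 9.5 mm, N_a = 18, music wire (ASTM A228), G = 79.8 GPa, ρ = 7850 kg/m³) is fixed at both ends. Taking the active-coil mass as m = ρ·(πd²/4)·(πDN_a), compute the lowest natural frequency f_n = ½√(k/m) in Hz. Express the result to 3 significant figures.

442 Hz

k = Gd⁴/(8D³N_a) = (79.8×10³)(2.0⁴)/(8·9.5³·18) = 10.342 N/mm = 10342 N/m
Wire length L = πDN_a = π·9.5·18 = 537.21 mm
m = ρ·(πd²/4)·L = 7850 × 3.1416×10⁻⁶ m² × 0.53721 m = 0.013248 kg
f_n = ½√(k/m) = 0.5·√(10342/0.013248) = 0.5·√(7.8059e+05) = 441.76 Hz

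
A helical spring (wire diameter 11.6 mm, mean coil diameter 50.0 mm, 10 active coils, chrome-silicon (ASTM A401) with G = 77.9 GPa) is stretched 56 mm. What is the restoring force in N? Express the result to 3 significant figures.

7900 N

k = Gd⁴/(8D³N_a) = (77.9×10³)(11.6⁴)/(8·50.0³·10) = 141.05 N/mm
F = k·δ = 141.05 × 56 = 7898.7 N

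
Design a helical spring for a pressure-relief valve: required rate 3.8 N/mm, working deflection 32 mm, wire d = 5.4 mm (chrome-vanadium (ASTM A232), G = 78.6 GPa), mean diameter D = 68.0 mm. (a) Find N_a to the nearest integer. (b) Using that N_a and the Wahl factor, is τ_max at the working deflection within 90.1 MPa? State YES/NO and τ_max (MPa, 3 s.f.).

N_a = Gd⁴/(8D³k) = (78.6×10³)(5.4⁴)/(8·68.0³·3.8) = 6.992 → N_a = 7
Actual rate k = Gd⁴/(8D³·7) = 3.7956 N/mm
Working load F = kδ = 3.7956·32 = 121.46 N
C = 68.0/5.4 = 12.5926; K_W = (4C−1)/(4C−4)+0.615/C = 1.1135
τ_max = K_W·8FD/(πd³) = 1.1135·133.57 = 148.73 MPa
τ_max > 90.1 MPa → exceeds allowable

(a) 7 coils; (b) NO, τ_max = 149 MPa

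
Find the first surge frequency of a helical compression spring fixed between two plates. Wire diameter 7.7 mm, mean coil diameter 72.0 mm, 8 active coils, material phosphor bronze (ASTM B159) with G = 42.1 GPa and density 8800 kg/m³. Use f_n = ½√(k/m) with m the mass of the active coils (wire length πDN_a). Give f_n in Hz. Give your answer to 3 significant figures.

k = Gd⁴/(8D³N_a) = (42.1×10³)(7.7⁴)/(8·72.0³·8) = 6.1954 N/mm = 6195.4 N/m
Wire length L = πDN_a = π·72.0·8 = 1809.6 mm
m = ρ·(πd²/4)·L = 8800 × 46.566×10⁻⁶ m² × 1.8096 m = 0.74153 kg
f_n = ½√(k/m) = 0.5·√(6195.4/0.74153) = 0.5·√(8354.9) = 45.703 Hz

45.7 Hz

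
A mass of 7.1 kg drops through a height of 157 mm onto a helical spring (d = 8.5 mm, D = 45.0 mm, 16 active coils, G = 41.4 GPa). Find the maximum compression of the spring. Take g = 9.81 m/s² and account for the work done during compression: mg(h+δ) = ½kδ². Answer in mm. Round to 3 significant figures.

38.3 mm

k = Gd⁴/(8D³N_a) = (41.4×10³)(8.5⁴)/(8·45.0³·16) = 18.528 N/mm
W = mg = 7.1 × 9.81 = 69.651 N
½kδ² − Wδ − Wh = 0 → δ = (W + √(W² + 2kWh))/k
δ = (69.651 + √(4851.3 + 405215))/18.528 = (69.651 + 640.36)/18.528 = 38.321 mm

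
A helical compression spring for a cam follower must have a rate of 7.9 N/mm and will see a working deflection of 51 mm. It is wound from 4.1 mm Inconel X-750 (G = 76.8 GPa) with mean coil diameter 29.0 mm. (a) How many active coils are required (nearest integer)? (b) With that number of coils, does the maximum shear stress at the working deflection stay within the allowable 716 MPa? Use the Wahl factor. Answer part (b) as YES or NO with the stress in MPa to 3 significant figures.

(a) 14 coils; (b) YES, τ_max = 526 MPa

N_a = Gd⁴/(8D³k) = (76.8×10³)(4.1⁴)/(8·29.0³·7.9) = 14.08 → N_a = 14
Actual rate k = Gd⁴/(8D³·14) = 7.9448 N/mm
Working load F = kδ = 7.9448·51 = 405.19 N
C = 29.0/4.1 = 7.0732; K_W = (4C−1)/(4C−4)+0.615/C = 1.2104
τ_max = K_W·8FD/(πd³) = 1.2104·434.15 = 525.52 MPa
τ_max ≤ 716 MPa → acceptable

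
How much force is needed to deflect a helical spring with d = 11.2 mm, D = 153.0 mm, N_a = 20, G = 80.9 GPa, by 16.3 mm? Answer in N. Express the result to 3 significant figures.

36.2 N

k = Gd⁴/(8D³N_a) = (80.9×10³)(11.2⁴)/(8·153.0³·20) = 2.2214 N/mm
F = k·δ = 2.2214 × 16.3 = 36.209 N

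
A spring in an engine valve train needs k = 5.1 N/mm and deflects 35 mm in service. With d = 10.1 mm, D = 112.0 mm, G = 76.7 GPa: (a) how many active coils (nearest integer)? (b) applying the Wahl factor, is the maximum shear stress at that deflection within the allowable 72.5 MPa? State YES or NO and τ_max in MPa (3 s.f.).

N_a = Gd⁴/(8D³k) = (76.7×10³)(10.1⁴)/(8·112.0³·5.1) = 13.92 → N_a = 14
Actual rate k = Gd⁴/(8D³·14) = 5.0723 N/mm
Working load F = kδ = 5.0723·35 = 177.53 N
C = 112.0/10.1 = 11.0891; K_W = (4C−1)/(4C−4)+0.615/C = 1.1298
τ_max = K_W·8FD/(πd³) = 1.1298·49.144 = 55.523 MPa
τ_max ≤ 72.5 MPa → acceptable

(a) 14 coils; (b) YES, τ_max = 55.5 MPa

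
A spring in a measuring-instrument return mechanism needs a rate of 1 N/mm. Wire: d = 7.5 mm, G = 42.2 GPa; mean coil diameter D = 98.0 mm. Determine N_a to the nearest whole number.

18

N_a = Gd⁴/(8D³k) = (42.2×10³ × 7.5⁴)/(8 × 98.0³ × 1)
    = 1.33523e+08 / 7.52954e+06 = 17.73 → 18 coils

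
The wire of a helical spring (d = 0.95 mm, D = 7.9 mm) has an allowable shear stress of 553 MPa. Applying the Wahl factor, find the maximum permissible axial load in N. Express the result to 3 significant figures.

20.0 N

C = D/d = 7.9/0.95 = 8.3158
K_W = (4C−1)/(4C−4) + 0.615/C = 32.263/29.263 + 0.0740 = 1.1765
τ_max = K·8FD/(πd³) → F_max = τ_allow·πd³/(8DK)
F_max = 553·π·0.95³/(8·7.9·1.1765) = 1489.5/74.353 = 20.033 N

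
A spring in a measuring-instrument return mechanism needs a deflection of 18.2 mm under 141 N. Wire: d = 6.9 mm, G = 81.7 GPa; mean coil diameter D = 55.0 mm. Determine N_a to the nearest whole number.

Required rate k = F/δ = 141/18.2 = 7.7473 N/mm
N_a = Gd⁴/(8D³k) = (81.7×10³ × 6.9⁴)/(8 × 55.0³ × 7.7473)
    = 1.8519e+08 / 1.03116e+07 = 17.96 → 18 coils

18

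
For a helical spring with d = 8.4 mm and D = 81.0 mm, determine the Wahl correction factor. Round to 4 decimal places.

C = D/d = 81.0/8.4 = 9.6429
K_W = (4C−1)/(4C−4) + 0.615/C = 37.571/34.571 + 0.0638 = 1.1506

1.1506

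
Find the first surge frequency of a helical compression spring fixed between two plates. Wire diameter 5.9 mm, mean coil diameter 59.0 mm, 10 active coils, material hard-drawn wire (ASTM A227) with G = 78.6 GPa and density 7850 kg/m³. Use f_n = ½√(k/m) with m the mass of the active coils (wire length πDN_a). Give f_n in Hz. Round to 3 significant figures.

k = Gd⁴/(8D³N_a) = (78.6×10³)(5.9⁴)/(8·59.0³·10) = 5.7968 N/mm = 5796.8 N/m
Wire length L = πDN_a = π·59.0·10 = 1853.5 mm
m = ρ·(πd²/4)·L = 7850 × 27.34×10⁻⁶ m² × 1.8535 m = 0.3978 kg
f_n = ½√(k/m) = 0.5·√(5796.8/0.3978) = 0.5·√(14572) = 60.357 Hz

60.4 Hz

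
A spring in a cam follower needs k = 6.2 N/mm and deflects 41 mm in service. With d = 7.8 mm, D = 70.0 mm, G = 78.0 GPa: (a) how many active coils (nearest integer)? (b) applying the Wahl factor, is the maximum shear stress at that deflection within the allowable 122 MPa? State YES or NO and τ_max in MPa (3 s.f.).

(a) 17 coils; (b) YES, τ_max = 111 MPa

N_a = Gd⁴/(8D³k) = (78.0×10³)(7.8⁴)/(8·70.0³·6.2) = 16.97 → N_a = 17
Actual rate k = Gd⁴/(8D³·17) = 6.1893 N/mm
Working load F = kδ = 6.1893·41 = 253.76 N
C = 70.0/7.8 = 8.9744; K_W = (4C−1)/(4C−4)+0.615/C = 1.1626
τ_max = K_W·8FD/(πd³) = 1.1626·95.319 = 110.82 MPa
τ_max ≤ 122 MPa → acceptable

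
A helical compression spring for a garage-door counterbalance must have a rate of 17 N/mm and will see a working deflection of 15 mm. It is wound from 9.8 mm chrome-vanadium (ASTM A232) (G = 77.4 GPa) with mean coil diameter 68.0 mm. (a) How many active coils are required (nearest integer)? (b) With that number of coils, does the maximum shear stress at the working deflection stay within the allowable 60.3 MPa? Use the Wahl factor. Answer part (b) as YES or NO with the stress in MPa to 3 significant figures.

(a) 17 coils; (b) YES, τ_max = 56.0 MPa

N_a = Gd⁴/(8D³k) = (77.4×10³)(9.8⁴)/(8·68.0³·17) = 16.69 → N_a = 17
Actual rate k = Gd⁴/(8D³·17) = 16.695 N/mm
Working load F = kδ = 16.695·15 = 250.42 N
C = 68.0/9.8 = 6.9388; K_W = (4C−1)/(4C−4)+0.615/C = 1.2149
τ_max = K_W·8FD/(πd³) = 1.2149·46.072 = 55.974 MPa
τ_max ≤ 60.3 MPa → acceptable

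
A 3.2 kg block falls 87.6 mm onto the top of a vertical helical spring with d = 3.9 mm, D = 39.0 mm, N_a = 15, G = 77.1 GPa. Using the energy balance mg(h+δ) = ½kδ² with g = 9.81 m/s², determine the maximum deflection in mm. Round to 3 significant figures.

k = Gd⁴/(8D³N_a) = (77.1×10³)(3.9⁴)/(8·39.0³·15) = 2.5057 N/mm
W = mg = 3.2 × 9.81 = 31.392 N
½kδ² − Wδ − Wh = 0 → δ = (W + √(W² + 2kWh))/k
δ = (31.392 + √(985.46 + 13781.3))/2.5057 = (31.392 + 121.52)/2.5057 = 61.024 mm

61.0 mm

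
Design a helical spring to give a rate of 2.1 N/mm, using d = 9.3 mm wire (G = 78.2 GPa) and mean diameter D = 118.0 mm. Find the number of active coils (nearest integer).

21

N_a = Gd⁴/(8D³k) = (78.2×10³ × 9.3⁴)/(8 × 118.0³ × 2.1)
    = 5.84977e+08 / 2.76029e+07 = 21.19 → 21 coils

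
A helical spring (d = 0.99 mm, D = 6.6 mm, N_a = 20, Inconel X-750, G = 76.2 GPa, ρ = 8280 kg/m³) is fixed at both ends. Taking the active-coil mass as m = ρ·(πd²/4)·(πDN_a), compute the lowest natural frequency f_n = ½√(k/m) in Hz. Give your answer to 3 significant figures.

388 Hz

k = Gd⁴/(8D³N_a) = (76.2×10³)(0.99⁴)/(8·6.6³·20) = 1.5913 N/mm = 1591.3 N/m
Wire length L = πDN_a = π·6.6·20 = 414.69 mm
m = ρ·(πd²/4)·L = 8280 × 0.76977×10⁻⁶ m² × 0.41469 m = 0.0026431 kg
f_n = ½√(k/m) = 0.5·√(1591.3/0.0026431) = 0.5·√(6.0205e+05) = 387.96 Hz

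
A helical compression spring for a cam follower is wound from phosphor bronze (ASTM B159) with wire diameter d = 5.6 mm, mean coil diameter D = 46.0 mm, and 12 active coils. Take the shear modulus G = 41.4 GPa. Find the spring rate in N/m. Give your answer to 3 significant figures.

k = Gd⁴/(8D³N_a) = (41.4×10³ × 5.6⁴) / (8 × 46.0³ × 12)
  = 4.07148e+07 / 9.34426e+06 = 4.3572 N/mm = 4357.2 N/m

4360 N/m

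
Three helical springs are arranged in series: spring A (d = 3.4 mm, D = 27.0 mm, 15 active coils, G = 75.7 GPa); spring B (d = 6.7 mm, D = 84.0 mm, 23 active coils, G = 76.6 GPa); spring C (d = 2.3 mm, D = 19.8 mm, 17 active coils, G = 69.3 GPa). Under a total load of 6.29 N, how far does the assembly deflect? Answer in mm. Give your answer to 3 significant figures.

9.34 mm

k_A = Gd⁴/(8D³N_a) = (75.7×10³)(3.4⁴)/(8·27.0³·15) = 4.2829 N/mm
k_B = Gd⁴/(8D³N_a) = (76.6×10³)(6.7⁴)/(8·84.0³·23) = 1.4154 N/mm
k_C = Gd⁴/(8D³N_a) = (69.3×10³)(2.3⁴)/(8·19.8³·17) = 1.837 N/mm
Series: 1/k_eq = 1/4.2829 + 1/1.4154 + 1/1.837 = 1.4844; k_eq = 0.67368 N/mm
δ = F/k_eq = 6.29/0.67368 = 9.3367 mm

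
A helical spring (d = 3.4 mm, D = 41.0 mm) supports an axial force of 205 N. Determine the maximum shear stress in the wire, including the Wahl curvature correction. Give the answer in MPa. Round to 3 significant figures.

Spring index C = D/d = 41.0/3.4 = 12.0588
K_W = (4C−1)/(4C−4) + 0.615/C = 47.235/44.235 + 0.0510 = 1.1188
τ₀ = 8FD/(πd³) = 8·205·41.0/(π·3.4³) = 67240/123.48 = 544.55 MPa
τ_max = K·τ₀ = 1.1188 × 544.55 = 609.26 MPa

609 MPa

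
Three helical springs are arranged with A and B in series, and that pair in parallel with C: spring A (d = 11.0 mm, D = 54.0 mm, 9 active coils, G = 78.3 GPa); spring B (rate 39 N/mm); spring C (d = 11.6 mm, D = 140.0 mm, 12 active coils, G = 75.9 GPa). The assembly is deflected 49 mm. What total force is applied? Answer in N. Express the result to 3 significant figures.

1630 N

k_A = Gd⁴/(8D³N_a) = (78.3×10³)(11.0⁴)/(8·54.0³·9) = 101.12 N/mm
k_C = Gd⁴/(8D³N_a) = (75.9×10³)(11.6⁴)/(8·140.0³·12) = 5.217 N/mm
Springs A,B series: k_AB = 1/(1/101.12+1/39) = 28.145 N/mm; parallel with C: k_eq = 28.145+5.217 = 33.362 N/mm
F = k_eq·δ = 33.362·49 = 1634.7 N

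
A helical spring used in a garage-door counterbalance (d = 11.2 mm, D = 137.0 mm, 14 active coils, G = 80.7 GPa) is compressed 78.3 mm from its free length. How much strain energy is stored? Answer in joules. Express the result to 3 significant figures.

13.5 J

k = Gd⁴/(8D³N_a) = (80.7×10³)(11.2⁴)/(8·137.0³·14) = 4.4093 N/mm
U = ½kδ² = 0.5 × 4.4093 × 78.3² = 13516 N·mm = 13.516 J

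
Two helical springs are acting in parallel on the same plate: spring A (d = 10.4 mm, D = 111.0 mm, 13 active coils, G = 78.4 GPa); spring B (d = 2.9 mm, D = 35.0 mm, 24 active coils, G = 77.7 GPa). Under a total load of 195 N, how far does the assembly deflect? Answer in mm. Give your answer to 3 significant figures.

k_A = Gd⁴/(8D³N_a) = (78.4×10³)(10.4⁴)/(8·111.0³·13) = 6.4483 N/mm
k_B = Gd⁴/(8D³N_a) = (77.7×10³)(2.9⁴)/(8·35.0³·24) = 0.66759 N/mm
Parallel: k_eq = 6.4483 + 0.66759 = 7.1159 N/mm
δ = F/k_eq = 195/7.1159 = 27.403 mm

27.4 mm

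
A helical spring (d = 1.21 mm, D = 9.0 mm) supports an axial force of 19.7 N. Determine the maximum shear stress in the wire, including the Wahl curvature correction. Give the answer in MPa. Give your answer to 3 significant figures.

Spring index C = D/d = 9.0/1.21 = 7.4380
K_W = (4C−1)/(4C−4) + 0.615/C = 28.752/25.752 + 0.0827 = 1.1992
τ₀ = 8FD/(πd³) = 8·19.7·9.0/(π·1.21³) = 1418.4/5.5655 = 254.85 MPa
τ_max = K·τ₀ = 1.1992 × 254.85 = 305.62 MPa

306 MPa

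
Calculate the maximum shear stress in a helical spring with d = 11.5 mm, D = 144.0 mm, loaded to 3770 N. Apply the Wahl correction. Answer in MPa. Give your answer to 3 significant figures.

1010 MPa

Spring index C = D/d = 144.0/11.5 = 12.5217
K_W = (4C−1)/(4C−4) + 0.615/C = 49.087/46.087 + 0.0491 = 1.1142
τ₀ = 8FD/(πd³) = 8·3770·144.0/(π·11.5³) = 4.34304e+06/4778 = 908.97 MPa
τ_max = K·τ₀ = 1.1142 × 908.97 = 1012.8 MPa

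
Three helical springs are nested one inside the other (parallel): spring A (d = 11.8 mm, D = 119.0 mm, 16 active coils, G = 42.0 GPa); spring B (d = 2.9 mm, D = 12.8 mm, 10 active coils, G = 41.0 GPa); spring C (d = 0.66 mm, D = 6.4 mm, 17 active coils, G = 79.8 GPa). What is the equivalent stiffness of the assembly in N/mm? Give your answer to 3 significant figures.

k_A = Gd⁴/(8D³N_a) = (42.0×10³)(11.8⁴)/(8·119.0³·16) = 3.7751 N/mm
k_B = Gd⁴/(8D³N_a) = (41.0×10³)(2.9⁴)/(8·12.8³·10) = 17.284 N/mm
k_C = Gd⁴/(8D³N_a) = (79.8×10³)(0.66⁴)/(8·6.4³·17) = 0.42472 N/mm
Parallel: k_eq = 3.7751 + 17.284 + 0.42472 = 21.484 N/mm

21.5 N/mm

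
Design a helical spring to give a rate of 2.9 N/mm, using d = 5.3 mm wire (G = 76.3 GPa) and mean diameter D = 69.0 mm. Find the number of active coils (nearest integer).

N_a = Gd⁴/(8D³k) = (76.3×10³ × 5.3⁴)/(8 × 69.0³ × 2.9)
    = 6.02044e+07 / 7.62141e+06 = 7.899 → 8 coils

8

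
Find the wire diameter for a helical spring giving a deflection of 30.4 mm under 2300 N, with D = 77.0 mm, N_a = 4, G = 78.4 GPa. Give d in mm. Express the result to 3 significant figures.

Required rate k = F/δ = 2300/30.4 = 75.658 N/mm
d = (8D³N_a·k / G)^(1/4) = (8·77.0³·4·75.658 / (78.4×10³))^0.25
  = (14098)^0.25 = 10.8966 mm

10.9 mm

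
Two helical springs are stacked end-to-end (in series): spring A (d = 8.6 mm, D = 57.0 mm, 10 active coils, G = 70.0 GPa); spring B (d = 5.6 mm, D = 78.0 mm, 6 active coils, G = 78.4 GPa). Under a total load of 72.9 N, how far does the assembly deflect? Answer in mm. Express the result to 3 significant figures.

k_A = Gd⁴/(8D³N_a) = (70.0×10³)(8.6⁴)/(8·57.0³·10) = 25.845 N/mm
k_B = Gd⁴/(8D³N_a) = (78.4×10³)(5.6⁴)/(8·78.0³·6) = 3.3849 N/mm
Series: 1/k_eq = 1/25.845 + 1/3.3849 = 0.33412; k_eq = 2.9929 N/mm
δ = F/k_eq = 72.9/2.9929 = 24.358 mm

24.4 mm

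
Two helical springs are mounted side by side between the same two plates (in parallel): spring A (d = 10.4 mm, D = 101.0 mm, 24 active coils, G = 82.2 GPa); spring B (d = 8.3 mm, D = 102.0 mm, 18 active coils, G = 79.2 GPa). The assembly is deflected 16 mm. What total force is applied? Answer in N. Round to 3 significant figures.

k_A = Gd⁴/(8D³N_a) = (82.2×10³)(10.4⁴)/(8·101.0³·24) = 4.8612 N/mm
k_B = Gd⁴/(8D³N_a) = (79.2×10³)(8.3⁴)/(8·102.0³·18) = 2.4597 N/mm
Parallel: k_eq = 4.8612 + 2.4597 = 7.3208 N/mm
F = k_eq·δ = 7.3208·16 = 117.13 N

117 N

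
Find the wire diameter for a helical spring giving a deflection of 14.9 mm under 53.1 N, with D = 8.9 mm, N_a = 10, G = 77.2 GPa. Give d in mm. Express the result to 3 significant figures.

Required rate k = F/δ = 53.1/14.9 = 3.5638 N/mm
d = (8D³N_a·k / G)^(1/4) = (8·8.9³·10·3.5638 / (77.2×10³))^0.25
  = (2.6035)^0.25 = 1.2702 mm

1.27 mm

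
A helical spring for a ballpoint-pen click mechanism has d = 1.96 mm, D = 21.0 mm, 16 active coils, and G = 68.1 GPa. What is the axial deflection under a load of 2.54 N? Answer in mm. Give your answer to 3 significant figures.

k = Gd⁴/(8D³N_a) = (68.1×10³)(1.96⁴)/(8·21.0³·16) = 0.84782 N/mm
δ = F/k = 2.54 / 0.84782 = 2.9959 mm

3.00 mm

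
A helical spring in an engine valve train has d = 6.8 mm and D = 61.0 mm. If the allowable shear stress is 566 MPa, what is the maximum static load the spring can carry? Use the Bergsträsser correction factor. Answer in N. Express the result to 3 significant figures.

C = D/d = 61.0/6.8 = 8.9706
K_B = (4C+2)/(4C−3) = 37.882/32.882 = 1.1521
τ_max = K·8FD/(πd³) → F_max = τ_allow·πd³/(8DK)
F_max = 566·π·6.8³/(8·61.0·1.1521) = 5.591e+05/562.2 = 994.49 N

994 N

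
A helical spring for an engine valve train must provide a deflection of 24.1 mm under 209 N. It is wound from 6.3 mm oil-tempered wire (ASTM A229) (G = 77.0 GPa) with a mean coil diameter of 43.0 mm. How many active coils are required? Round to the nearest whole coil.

Required rate k = F/δ = 209/24.1 = 8.6722 N/mm
N_a = Gd⁴/(8D³k) = (77.0×10³ × 6.3⁴)/(8 × 43.0³ × 8.6722)
    = 1.21298e+08 / 5.516e+06 = 21.99 → 22 coils

22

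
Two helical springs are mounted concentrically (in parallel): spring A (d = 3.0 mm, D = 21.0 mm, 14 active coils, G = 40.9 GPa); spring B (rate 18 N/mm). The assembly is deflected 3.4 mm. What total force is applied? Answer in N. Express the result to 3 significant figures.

k_A = Gd⁴/(8D³N_a) = (40.9×10³)(3.0⁴)/(8·21.0³·14) = 3.194 N/mm
Parallel: k_eq = 3.194 + 18 = 21.194 N/mm
F = k_eq·δ = 21.194·3.4 = 72.06 N

72.1 N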